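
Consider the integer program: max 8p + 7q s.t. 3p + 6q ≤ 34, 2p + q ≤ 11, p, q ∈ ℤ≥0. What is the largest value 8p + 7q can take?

53

(p,q)=(4,3): 3·4+6·3=30≤34, 2·4+1·3=11≤11, objective 53.
(p,q)=(3,4): 3·3+6·4=33≤34, 2·3+1·4=10≤11, objective 52.
(p,q)=(4,2): 3·4+6·2=24≤34, 2·4+1·2=10≤11, objective 46.
No feasible integer point exceeds 53.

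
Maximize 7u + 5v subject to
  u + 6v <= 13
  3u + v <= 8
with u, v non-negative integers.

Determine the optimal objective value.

19

The continuous relaxation peaks at (2.06, 1.82) with value 23.53; rounding to a feasible lattice point costs some objective.
(u,v)=(2,1): 1·2+6·1=8≤13, 3·2+1·1=7≤8, objective 19.
(u,v)=(1,2): 1·1+6·2=13≤13, 3·1+1·2=5≤8, objective 17.
(u,v)=(2,0): 1·2+6·0=2≤13, 3·2+1·0=6≤8, objective 14.
(u,v)=(1,1): 1·1+6·1=7≤13, 3·1+1·1=4≤8, objective 12.
No feasible integer point exceeds 19.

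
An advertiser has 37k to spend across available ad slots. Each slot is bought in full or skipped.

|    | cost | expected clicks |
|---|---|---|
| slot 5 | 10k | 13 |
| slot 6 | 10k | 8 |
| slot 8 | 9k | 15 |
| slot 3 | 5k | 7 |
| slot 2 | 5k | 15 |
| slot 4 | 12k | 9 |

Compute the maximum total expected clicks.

52

Take slot 5, slot 8, slot 2, and slot 4: cost 10 + 9 + 5 + 12 = 36 ≤ 37, expected clicks 13 + 15 + 15 + 9 = 52.
No other feasible combination does better.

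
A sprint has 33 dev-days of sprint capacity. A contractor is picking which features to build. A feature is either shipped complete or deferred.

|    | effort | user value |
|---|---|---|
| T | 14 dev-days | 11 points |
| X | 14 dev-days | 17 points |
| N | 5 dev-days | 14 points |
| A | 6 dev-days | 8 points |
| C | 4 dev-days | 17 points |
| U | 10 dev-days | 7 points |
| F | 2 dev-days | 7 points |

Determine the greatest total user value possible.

Allowing fractional choices, the relaxed optimum would be about 64.6, but features are indivisible.
X + N + A + C + F: effort 14 + 5 + 6 + 4 + 2 = 31 ≤ 33, user value 17 + 14 + 8 + 17 + 7 = 63.
X + N + A + C: effort 14 + 5 + 6 + 4 = 29 ≤ 33, user value 17 + 14 + 8 + 17 = 56.
T + N + A + C + F: effort 14 + 5 + 6 + 4 + 2 = 31 ≤ 33, user value 11 + 14 + 8 + 17 + 7 = 57.
Best is X, N, A, C, and F with total user value 63.

63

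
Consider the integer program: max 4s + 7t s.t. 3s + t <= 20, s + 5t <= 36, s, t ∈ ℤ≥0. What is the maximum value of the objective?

The continuous relaxation peaks at (4.57, 6.29) with value 62.29; rounding to a feasible lattice point costs some objective.
(s,t)=(4,6): 3·4+1·6=18≤20, 1·4+5·6=34≤36, objective 58.
(s,t)=(5,5): 3·5+1·5=20≤20, 1·5+5·5=30≤36, objective 55.
(s,t)=(3,6): 3·3+1·6=15≤20, 1·3+5·6=33≤36, objective 54.
The best lattice point is (4,6), giving 58.

58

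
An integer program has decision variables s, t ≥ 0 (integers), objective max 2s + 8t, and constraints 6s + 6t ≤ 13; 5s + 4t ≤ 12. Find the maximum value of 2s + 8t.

Relaxing integrality, the LP optimum is 17.33 at (s,t) = (0, 2.17), which is not an integer point.
(s,t)=(0,2): 6·0+6·2=12≤13, 5·0+4·2=8≤12, objective 16.
(s,t)=(1,1): 6·1+6·1=12≤13, 5·1+4·1=9≤12, objective 10.
The best lattice point is (0,2), giving 16.

16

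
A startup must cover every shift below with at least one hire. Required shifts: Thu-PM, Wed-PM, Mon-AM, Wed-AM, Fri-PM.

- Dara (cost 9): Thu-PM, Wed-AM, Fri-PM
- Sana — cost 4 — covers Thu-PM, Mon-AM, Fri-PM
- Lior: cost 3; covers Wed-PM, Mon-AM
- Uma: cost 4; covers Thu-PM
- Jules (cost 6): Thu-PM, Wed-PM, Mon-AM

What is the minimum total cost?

12

The greedy cost-per-new-shift heuristic would pick Sana, Lior, and Dara for 16, but a cheaper cover exists.
Choose Dara and Lior: together they cover Thu-PM, Wed-PM, Mon-AM, Wed-AM, Fri-PM — every shift.
Total cost: 9 + 3 = 12.
No cover costs less than 12.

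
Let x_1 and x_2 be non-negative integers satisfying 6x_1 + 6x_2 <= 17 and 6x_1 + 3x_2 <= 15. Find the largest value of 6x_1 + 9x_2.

The continuous relaxation peaks at (0, 2.83) with value 25.50; rounding to a feasible lattice point costs some objective.
(x_1,x_2)=(0,2): 6·0+6·2=12≤17, 6·0+3·2=6≤15, objective 18.
(x_1,x_2)=(1,1): 6·1+6·1=12≤17, 6·1+3·1=9≤15, objective 15.
(x_1,x_2)=(0,1): 6·0+6·1=6≤17, 6·0+3·1=3≤15, objective 9.
The best lattice point is (0,2), giving 18.

18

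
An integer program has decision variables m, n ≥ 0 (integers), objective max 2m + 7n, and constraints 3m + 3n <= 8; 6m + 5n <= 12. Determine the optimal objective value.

14

(m,n)=(0,2) is feasible, giving 14.
(m,n)=(1,1) is feasible, giving 9.
(m,n)=(0,1) is feasible, giving 7.
No feasible integer point exceeds 14.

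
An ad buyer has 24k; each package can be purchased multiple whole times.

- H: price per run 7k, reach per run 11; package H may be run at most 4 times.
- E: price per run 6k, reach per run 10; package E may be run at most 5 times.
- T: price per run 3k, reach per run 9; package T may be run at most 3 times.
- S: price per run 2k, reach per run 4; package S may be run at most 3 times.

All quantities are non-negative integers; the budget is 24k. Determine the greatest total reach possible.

52

T has the best ratio (9/3); taking only T gives at most 3×9 = 27 (stopped by the supply cap of 3).
Mixing does better — 1×H, 1×E, 3×T, and 1×S: price 24 ≤ 24, reach 1·11 + 1·10 + 3·9 + 1·4 = 52.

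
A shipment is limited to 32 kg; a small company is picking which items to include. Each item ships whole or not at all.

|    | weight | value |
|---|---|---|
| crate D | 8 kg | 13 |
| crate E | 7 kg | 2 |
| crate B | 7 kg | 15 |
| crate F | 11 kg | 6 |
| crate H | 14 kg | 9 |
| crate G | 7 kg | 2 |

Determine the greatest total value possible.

37

Allowing fractional choices, the relaxed optimum would be about 38.6, but items are indivisible.
crate D + crate B + crate H: weight 8 + 7 + 14 = 29 ≤ 32, value 13 + 15 + 9 = 37.
crate D + crate E + crate B + crate G: weight 8 + 7 + 7 + 7 = 29 ≤ 32, value 13 + 2 + 15 + 2 = 32.
crate D + crate B + crate F: weight 8 + 7 + 11 = 26 ≤ 32, value 13 + 15 + 6 = 34.
Best is crate D, crate B, and crate H with total value 37.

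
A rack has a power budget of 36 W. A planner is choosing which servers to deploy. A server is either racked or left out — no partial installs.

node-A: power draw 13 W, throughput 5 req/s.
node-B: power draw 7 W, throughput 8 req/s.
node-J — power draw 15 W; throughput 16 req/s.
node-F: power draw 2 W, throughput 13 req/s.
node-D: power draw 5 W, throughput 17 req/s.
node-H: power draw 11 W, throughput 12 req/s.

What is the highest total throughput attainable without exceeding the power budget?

Take node-J, node-F, node-D, and node-H: power draw 15 + 2 + 5 + 11 = 33 ≤ 36, throughput 16 + 13 + 17 + 12 = 58.
No other feasible combination does better.

58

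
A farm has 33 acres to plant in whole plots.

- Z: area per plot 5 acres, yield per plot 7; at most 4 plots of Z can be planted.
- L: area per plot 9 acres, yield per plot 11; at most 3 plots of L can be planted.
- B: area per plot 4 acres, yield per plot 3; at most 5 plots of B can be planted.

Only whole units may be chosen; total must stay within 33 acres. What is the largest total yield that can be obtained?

43

Z has the best ratio (7/5); taking only Z gives at most 4×7 = 28 (stopped by the supply cap of 4).
Mixing does better — 3×Z and 2×L: area 33 ≤ 33, yield 3·7 + 2·11 = 43.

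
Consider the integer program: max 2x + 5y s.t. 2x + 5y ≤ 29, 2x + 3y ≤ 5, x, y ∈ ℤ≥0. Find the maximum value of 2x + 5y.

(x,y)=(1,1): 2·1+5·1=7≤29, 2·1+3·1=5≤5, objective 7.
(x,y)=(0,1): 2·0+5·1=5≤29, 2·0+3·1=3≤5, objective 5.
(x,y)=(2,0): 2·2+5·0=4≤29, 2·2+3·0=4≤5, objective 4.
No feasible integer point exceeds 7.

7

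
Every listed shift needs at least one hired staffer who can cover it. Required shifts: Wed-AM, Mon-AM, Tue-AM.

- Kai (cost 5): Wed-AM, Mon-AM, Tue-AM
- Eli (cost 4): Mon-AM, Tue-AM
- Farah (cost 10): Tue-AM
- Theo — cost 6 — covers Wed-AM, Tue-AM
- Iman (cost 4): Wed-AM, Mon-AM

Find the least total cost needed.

5

This is an integer covering problem.
Kai alone covers Wed-AM, Mon-AM, Tue-AM — every shift.
Total cost: 5.
No cover costs less than 5.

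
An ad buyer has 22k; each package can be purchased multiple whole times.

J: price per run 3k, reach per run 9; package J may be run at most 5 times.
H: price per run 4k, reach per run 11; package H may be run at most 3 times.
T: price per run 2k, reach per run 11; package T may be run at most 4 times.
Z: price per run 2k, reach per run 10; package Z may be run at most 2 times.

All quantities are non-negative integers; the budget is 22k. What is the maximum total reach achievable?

93

This is a bounded integer knapsack.
Take 2×J, 1×H, 4×T, and 2×Z: price 22 ≤ 22, reach 2·9 + 1·11 + 4·11 + 2·10 = 93.
T has the best ratio (11/2) and is taken to its limit of 4; remaining capacity is filled optimally with the others.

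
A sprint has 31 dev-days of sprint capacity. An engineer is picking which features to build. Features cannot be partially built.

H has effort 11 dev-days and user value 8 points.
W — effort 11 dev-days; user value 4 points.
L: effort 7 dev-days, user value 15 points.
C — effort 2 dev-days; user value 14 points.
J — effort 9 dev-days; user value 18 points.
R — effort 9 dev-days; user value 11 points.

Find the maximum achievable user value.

58

Take L, C, J, and R: effort 7 + 2 + 9 + 9 = 27 ≤ 31, user value 15 + 14 + 18 + 11 = 58.
No other feasible combination does better.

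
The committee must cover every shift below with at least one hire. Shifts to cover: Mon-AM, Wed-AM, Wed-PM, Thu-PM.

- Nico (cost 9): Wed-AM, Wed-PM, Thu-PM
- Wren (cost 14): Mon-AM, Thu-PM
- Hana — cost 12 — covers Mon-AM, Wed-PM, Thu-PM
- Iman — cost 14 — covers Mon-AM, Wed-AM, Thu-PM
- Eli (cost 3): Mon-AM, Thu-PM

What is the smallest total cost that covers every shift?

Choose Nico and Eli: together they cover Mon-AM, Wed-AM, Wed-PM, Thu-PM — every shift.
Total cost: 9 + 3 = 12.
No cover costs less than 12.

12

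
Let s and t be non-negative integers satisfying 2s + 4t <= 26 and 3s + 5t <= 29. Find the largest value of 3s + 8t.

Relaxing integrality, the LP optimum is 46.40 at (s,t) = (0, 5.8), which is not an integer point.
(s,t)=(1,5): 2·1+4·5=22≤26, 3·1+5·5=28≤29, objective 43.
(s,t)=(0,5): 2·0+4·5=20≤26, 3·0+5·5=25≤29, objective 40.
(s,t)=(2,4): 2·2+4·4=20≤26, 3·2+5·4=26≤29, objective 38.
Maximum is 43 at (s,t)=(1,5).

43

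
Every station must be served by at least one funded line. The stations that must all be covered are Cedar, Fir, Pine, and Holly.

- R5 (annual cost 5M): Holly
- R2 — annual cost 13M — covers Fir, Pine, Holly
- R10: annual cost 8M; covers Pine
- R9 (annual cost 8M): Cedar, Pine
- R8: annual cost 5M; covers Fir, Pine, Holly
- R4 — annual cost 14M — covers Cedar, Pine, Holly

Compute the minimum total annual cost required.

Choose R9 and R8: together they cover Cedar, Fir, Pine, Holly — every station.
Total annual cost: 8 + 5 = 13.
No cover costs less than 13.

13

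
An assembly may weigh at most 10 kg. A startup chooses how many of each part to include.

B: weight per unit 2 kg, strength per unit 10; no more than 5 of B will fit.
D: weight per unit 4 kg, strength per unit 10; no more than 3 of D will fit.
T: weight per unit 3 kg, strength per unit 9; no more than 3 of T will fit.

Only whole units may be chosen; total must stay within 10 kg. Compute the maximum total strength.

50

Take 5×B: weight 10 ≤ 10, strength 5·10 = 50.
B has the best ratio (10/2) and is taken to its limit of 5; remaining capacity is filled optimally with the others.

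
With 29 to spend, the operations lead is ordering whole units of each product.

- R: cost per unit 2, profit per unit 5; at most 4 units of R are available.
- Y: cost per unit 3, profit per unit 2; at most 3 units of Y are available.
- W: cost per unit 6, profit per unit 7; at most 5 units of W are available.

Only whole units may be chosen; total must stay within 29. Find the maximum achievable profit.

R has the best ratio (5/2); taking only R gives at most 4×5 = 20 (stopped by the supply cap of 4).
Mixing does better — 4×R, 1×Y, and 3×W: cost 29 ≤ 29, profit 4·5 + 1·2 + 3·7 = 43.

43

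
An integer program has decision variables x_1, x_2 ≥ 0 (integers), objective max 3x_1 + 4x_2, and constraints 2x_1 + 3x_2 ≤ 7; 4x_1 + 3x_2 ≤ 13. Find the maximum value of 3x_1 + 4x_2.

10

Relaxing integrality, the LP optimum is 10.33 at (x_1,x_2) = (3, 0.333), which is not an integer point.
(x_1,x_2)=(2,1): 2·2+3·1=7≤7, 4·2+3·1=11≤13, objective 10.
(x_1,x_2)=(3,0): 2·3+3·0=6≤7, 4·3+3·0=12≤13, objective 9.
(x_1,x_2)=(1,1): 2·1+3·1=5≤7, 4·1+3·1=7≤13, objective 7.
No feasible integer point exceeds 10.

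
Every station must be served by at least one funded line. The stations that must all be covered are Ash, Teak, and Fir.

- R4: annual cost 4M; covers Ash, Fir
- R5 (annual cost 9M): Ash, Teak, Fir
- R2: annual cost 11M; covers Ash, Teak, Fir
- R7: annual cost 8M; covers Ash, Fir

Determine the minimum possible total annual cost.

9

The greedy cost-per-new-station heuristic would pick R4 and R5 for 13, but a cheaper cover exists.
R5 alone covers Ash, Teak, Fir — every station.
Total annual cost: 9.
No cover costs less than 9.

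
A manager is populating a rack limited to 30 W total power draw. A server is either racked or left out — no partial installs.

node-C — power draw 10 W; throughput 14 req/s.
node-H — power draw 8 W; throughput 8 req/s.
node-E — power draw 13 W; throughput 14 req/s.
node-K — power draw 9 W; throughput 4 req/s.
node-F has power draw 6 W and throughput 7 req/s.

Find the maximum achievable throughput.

35

node-C + node-E + node-F: power draw 10 + 13 + 6 = 29 ≤ 30, throughput 14 + 14 + 7 = 35.
node-H + node-E + node-F: power draw 8 + 13 + 6 = 27 ≤ 30, throughput 8 + 14 + 7 = 29.
node-C + node-H + node-F: power draw 10 + 8 + 6 = 24 ≤ 30, throughput 14 + 8 + 7 = 29.
Best is node-C, node-E, and node-F with total throughput 35.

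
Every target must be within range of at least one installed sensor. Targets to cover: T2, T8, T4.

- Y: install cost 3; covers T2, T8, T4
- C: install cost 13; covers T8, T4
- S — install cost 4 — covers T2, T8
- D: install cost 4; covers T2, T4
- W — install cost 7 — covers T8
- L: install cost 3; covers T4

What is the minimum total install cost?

Y alone covers T2, T8, T4 — every target.
Total install cost: 3.
No cover costs less than 3.

3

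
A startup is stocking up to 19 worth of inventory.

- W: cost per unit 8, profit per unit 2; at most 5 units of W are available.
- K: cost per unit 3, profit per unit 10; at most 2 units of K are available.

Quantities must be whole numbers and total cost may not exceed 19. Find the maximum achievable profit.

22

Take 1×W and 2×K: cost 14 ≤ 19, profit 1·2 + 2·10 = 22.
K has the best ratio (10/3) and is taken to its limit of 2; remaining capacity is filled optimally with the others.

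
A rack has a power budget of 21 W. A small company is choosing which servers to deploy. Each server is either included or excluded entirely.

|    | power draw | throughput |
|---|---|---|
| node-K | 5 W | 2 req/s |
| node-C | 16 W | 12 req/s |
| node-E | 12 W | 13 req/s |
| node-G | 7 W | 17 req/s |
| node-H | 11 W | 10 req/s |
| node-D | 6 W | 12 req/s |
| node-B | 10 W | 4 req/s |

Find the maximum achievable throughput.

31

node-E + node-G: power draw 12 + 7 = 19 ≤ 21, throughput 13 + 17 = 30.
node-K + node-G + node-D: power draw 5 + 7 + 6 = 18 ≤ 21, throughput 2 + 17 + 12 = 31.
Best is node-K, node-G, and node-D with total throughput 31.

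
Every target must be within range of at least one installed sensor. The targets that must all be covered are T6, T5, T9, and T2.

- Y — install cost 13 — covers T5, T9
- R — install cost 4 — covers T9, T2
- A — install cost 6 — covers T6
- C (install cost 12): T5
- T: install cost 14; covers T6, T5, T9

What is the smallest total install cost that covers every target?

18

The greedy cost-per-new-target heuristic would pick R, A, and C for 22, but a cheaper cover exists.
Choose R and T: together they cover T6, T5, T9, T2 — every target.
Total install cost: 4 + 14 = 18.
No cover costs less than 18.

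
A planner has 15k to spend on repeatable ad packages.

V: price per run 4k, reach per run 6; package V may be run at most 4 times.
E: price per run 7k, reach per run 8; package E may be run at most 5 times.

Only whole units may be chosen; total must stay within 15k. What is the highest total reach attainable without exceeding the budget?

Take 2×V and 1×E: price 15 ≤ 15, reach 2·6 + 1·8 = 20.
No other integer combination yields more.

20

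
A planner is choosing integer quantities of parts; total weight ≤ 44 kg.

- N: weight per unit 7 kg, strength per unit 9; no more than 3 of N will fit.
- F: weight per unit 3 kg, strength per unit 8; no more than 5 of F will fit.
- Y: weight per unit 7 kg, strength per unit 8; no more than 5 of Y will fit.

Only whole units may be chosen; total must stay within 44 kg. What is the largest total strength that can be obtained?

This is a bounded integer knapsack.
F has the best ratio (8/3); taking only F gives at most 5×8 = 40 (stopped by the supply cap of 5).
Mixing does better — 3×N, 5×F, and 1×Y: weight 43 ≤ 44, strength 3·9 + 5·8 + 1·8 = 75.

75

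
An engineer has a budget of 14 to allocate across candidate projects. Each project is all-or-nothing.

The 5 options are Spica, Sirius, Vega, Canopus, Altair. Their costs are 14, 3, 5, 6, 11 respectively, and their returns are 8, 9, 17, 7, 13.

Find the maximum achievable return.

33

This is a 0-1 knapsack instance.
Sirius + Vega: cost 3 + 5 = 8 ≤ 14, return 9 + 17 = 26.
Vega + Canopus: cost 5 + 6 = 11 ≤ 14, return 17 + 7 = 24.
Sirius + Vega + Canopus: cost 3 + 5 + 6 = 14 ≤ 14, return 9 + 17 + 7 = 33.
Best is Sirius, Vega, and Canopus with total return 33.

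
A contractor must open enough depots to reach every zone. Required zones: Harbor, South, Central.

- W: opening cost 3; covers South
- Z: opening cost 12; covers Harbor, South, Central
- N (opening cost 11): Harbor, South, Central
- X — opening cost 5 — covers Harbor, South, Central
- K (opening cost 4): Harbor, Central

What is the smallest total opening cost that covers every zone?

5

This is a weighted set-cover instance.
X alone covers Harbor, South, Central — every zone.
Total opening cost: 5.
No cover costs less than 5.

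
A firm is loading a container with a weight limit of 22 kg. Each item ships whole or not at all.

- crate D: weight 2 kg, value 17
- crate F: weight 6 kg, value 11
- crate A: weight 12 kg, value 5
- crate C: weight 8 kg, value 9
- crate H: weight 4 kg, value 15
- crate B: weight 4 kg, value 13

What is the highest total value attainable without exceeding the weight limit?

Allowing fractional choices, the relaxed optimum would be about 62.8, but items are indivisible.
crate D + crate F + crate C + crate H: weight 2 + 6 + 8 + 4 = 20 ≤ 22, value 17 + 11 + 9 + 15 = 52.
crate D + crate C + crate H + crate B: weight 2 + 8 + 4 + 4 = 18 ≤ 22, value 17 + 9 + 15 + 13 = 54.
crate D + crate F + crate H + crate B: weight 2 + 6 + 4 + 4 = 16 ≤ 22, value 17 + 11 + 15 + 13 = 56.
Best is crate D, crate F, crate H, and crate B with total value 56.

56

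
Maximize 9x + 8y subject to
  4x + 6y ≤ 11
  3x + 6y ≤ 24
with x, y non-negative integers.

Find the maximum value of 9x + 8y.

(x,y)=(2,0) is feasible, giving 18.
(x,y)=(1,1) is feasible, giving 17.
(x,y)=(1,0) is feasible, giving 9.
Maximum is 18 at (x,y)=(2,0).

18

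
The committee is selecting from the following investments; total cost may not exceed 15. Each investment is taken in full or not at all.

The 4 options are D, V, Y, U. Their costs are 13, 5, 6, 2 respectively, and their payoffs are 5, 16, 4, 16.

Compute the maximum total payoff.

Treat it as a binary knapsack problem.
Allowing fractional choices, the relaxed optimum would be about 36.8, but investments are indivisible.
V + Y + U: cost 5 + 6 + 2 = 13 ≤ 15, payoff 16 + 4 + 16 = 36.
V + U: cost 5 + 2 = 7 ≤ 15, payoff 16 + 16 = 32.
D + U: cost 13 + 2 = 15 ≤ 15, payoff 5 + 16 = 21.
Best is V, Y, and U with total payoff 36.

36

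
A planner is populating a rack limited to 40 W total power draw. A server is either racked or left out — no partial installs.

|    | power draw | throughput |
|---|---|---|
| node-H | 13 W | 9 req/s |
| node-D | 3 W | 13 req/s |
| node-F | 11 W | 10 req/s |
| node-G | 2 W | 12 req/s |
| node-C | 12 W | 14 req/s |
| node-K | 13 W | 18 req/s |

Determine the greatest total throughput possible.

57

This is an integer program with binary decision variables.
Allowing fractional choices, the relaxed optimum would be about 66.1, but servers are indivisible.
node-D + node-G + node-C + node-K: power draw 3 + 2 + 12 + 13 = 30 ≤ 40, throughput 13 + 12 + 14 + 18 = 57.
node-D + node-F + node-C + node-K: power draw 3 + 11 + 12 + 13 = 39 ≤ 40, throughput 13 + 10 + 14 + 18 = 55.
Best is node-D, node-G, node-C, and node-K with total throughput 57.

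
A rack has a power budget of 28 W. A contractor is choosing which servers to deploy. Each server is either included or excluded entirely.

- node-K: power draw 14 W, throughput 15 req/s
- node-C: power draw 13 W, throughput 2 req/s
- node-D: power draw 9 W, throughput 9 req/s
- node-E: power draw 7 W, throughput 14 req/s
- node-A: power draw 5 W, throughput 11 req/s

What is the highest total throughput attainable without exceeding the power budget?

Allowing fractional choices, the relaxed optimum would be about 42.0, but servers are indivisible.
node-K + node-D + node-A: power draw 14 + 9 + 5 = 28 ≤ 28, throughput 15 + 9 + 11 = 35.
node-K + node-E + node-A: power draw 14 + 7 + 5 = 26 ≤ 28, throughput 15 + 14 + 11 = 40.
Best is node-K, node-E, and node-A with total throughput 40.

40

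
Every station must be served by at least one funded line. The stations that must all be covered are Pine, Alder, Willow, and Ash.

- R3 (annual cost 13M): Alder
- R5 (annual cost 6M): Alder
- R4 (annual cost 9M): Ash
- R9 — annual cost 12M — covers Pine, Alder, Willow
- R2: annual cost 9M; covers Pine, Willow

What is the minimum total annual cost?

This is an integer covering problem.
Choose R4 and R9: together they cover Pine, Alder, Willow, Ash — every station.
Total annual cost: 9 + 12 = 21.
No cover costs less than 21.

21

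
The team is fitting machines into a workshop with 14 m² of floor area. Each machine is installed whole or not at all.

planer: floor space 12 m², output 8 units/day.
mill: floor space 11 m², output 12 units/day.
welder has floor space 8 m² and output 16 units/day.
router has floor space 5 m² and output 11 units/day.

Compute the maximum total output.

27

welder: floor space 8 ≤ 14, output 16.
welder + router: floor space 8 + 5 = 13 ≤ 14, output 16 + 11 = 27.
mill: floor space 11 ≤ 14, output 12.
Best is welder and router with total output 27.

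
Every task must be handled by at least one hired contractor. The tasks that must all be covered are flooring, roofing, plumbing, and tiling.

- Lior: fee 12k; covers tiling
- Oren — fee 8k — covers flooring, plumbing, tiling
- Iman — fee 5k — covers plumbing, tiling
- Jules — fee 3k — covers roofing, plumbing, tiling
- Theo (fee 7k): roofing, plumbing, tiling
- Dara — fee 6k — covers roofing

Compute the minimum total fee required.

11

Choose Oren and Jules: together they cover flooring, roofing, plumbing, tiling — every task.
Total fee: 8 + 3 = 11.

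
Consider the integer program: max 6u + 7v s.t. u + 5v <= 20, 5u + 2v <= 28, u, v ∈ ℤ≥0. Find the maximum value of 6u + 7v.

45

(u,v)=(4,3): 1·4+5·3=19≤20, 5·4+2·3=26≤28, objective 45.
(u,v)=(3,3): 1·3+5·3=18≤20, 5·3+2·3=21≤28, objective 39.
(u,v)=(4,2): 1·4+5·2=14≤20, 5·4+2·2=24≤28, objective 38.
Maximum is 45 at (u,v)=(4,3).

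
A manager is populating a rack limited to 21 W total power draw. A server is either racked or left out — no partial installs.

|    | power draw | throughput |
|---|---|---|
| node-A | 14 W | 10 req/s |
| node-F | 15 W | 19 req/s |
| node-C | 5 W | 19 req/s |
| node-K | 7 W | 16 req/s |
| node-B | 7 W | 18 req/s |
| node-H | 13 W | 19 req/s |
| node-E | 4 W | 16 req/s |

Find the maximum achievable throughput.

53

Take node-C, node-B, and node-E: power draw 5 + 7 + 4 = 16 ≤ 21, throughput 19 + 18 + 16 = 53.
No feasible combination exceeds this.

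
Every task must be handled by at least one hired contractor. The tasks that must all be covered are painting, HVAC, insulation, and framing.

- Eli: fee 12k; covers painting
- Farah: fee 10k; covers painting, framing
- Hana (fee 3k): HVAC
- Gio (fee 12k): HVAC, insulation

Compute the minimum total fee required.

22

This is a weighted set-cover instance.
The greedy cost-per-new-task heuristic would pick Hana, Farah, and Gio for 25, but a cheaper cover exists.
Choose Farah and Gio: together they cover painting, HVAC, insulation, framing — every task.
Total fee: 10 + 12 = 22.
No cover costs less than 22.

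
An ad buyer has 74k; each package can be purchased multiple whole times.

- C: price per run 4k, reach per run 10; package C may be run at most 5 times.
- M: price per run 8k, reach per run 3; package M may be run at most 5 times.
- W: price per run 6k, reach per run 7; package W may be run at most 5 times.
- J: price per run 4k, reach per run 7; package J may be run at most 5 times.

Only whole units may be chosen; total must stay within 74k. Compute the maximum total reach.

5×C, 5×W, and 5×J: price 70 ≤ 74, reach 5·10 + 5·7 + 5·7 = 120.
5×C, 1×M, 4×W, and 5×J: price 72 ≤ 74, reach 5·10 + 1·3 + 4·7 + 5·7 = 116.
Best is 120.

120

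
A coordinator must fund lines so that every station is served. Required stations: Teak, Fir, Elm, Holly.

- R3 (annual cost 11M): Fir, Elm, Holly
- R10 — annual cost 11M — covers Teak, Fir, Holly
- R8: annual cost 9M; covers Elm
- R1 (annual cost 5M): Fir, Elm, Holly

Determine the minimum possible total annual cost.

16

Choose R10 and R1: together they cover Teak, Fir, Elm, Holly — every station.
Total annual cost: 11 + 5 = 16.
No cover costs less than 16.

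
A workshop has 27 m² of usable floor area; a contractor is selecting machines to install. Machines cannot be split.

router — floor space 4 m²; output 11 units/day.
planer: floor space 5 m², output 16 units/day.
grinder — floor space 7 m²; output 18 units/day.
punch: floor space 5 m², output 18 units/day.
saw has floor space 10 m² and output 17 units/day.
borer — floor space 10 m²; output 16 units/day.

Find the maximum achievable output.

69

Take planer, grinder, punch, and saw: floor space 5 + 7 + 5 + 10 = 27 ≤ 27, output 16 + 18 + 18 + 17 = 69.
No other feasible combination does better.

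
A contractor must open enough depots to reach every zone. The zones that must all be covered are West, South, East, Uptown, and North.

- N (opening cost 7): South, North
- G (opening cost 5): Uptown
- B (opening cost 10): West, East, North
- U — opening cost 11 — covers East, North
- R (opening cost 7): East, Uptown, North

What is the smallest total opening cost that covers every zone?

22

This is an integer covering problem.
The greedy cost-per-new-zone heuristic would pick R, N, and B for 24, but a cheaper cover exists.
Choose N, G, and B: together they cover West, South, East, Uptown, North — every zone.
Total opening cost: 7 + 5 + 10 = 22.
No cover costs less than 22.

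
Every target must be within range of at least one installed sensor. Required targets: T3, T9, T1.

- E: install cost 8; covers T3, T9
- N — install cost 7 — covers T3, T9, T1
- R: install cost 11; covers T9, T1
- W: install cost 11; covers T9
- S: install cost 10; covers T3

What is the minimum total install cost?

7

N alone covers T3, T9, T1 — every target.
Total install cost: 7.
No cover costs less than 7.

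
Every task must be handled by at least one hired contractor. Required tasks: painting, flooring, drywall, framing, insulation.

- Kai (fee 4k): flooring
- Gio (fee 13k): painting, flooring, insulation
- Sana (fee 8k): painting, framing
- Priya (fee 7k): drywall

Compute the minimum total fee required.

28

The greedy cost-per-new-task heuristic would pick Kai, Sana, Priya, and Gio for 32, but a cheaper cover exists.
Choose Gio, Sana, and Priya: together they cover painting, flooring, drywall, framing, insulation — every task.
Total fee: 13 + 8 + 7 = 28.
No cover costs less than 28.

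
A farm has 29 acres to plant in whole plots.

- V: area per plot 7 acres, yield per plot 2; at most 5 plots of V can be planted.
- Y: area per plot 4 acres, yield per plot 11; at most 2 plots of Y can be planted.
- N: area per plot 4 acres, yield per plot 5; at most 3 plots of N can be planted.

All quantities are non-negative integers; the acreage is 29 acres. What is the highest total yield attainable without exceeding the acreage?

39

1×V, 2×Y, and 3×N: area 27 ≤ 29, yield 1·2 + 2·11 + 3·5 = 39.
2×Y and 3×N: area 20 ≤ 29, yield 2·11 + 3·5 = 37.
Best is 39.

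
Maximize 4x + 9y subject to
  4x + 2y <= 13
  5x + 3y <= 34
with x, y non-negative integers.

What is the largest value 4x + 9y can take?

54

Relaxing integrality, the LP optimum is 58.50 at (x,y) = (0, 6.5), which is not an integer point.
(x,y)=(0,6): 4·0+2·6=12≤13, 5·0+3·6=18≤34, objective 54.
(x,y)=(0,5): 4·0+2·5=10≤13, 5·0+3·5=15≤34, objective 45.
No feasible integer point exceeds 54.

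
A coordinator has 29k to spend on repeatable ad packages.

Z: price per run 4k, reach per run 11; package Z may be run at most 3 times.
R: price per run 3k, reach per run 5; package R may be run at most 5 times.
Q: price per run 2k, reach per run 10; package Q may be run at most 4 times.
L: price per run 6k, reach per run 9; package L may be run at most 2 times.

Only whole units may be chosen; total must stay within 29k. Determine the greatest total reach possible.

This is a bounded integer knapsack.
Take 3×Z, 3×R, and 4×Q: price 29 ≤ 29, reach 3·11 + 3·5 + 4·10 = 88.
Q has the best ratio (10/2) and is taken to its limit of 4; remaining capacity is filled optimally with the others.

88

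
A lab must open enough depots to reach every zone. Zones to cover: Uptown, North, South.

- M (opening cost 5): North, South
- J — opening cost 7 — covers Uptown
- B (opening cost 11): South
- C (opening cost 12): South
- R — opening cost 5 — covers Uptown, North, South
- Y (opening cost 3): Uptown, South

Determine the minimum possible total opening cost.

R alone covers Uptown, North, South — every zone.
Total opening cost: 5.

5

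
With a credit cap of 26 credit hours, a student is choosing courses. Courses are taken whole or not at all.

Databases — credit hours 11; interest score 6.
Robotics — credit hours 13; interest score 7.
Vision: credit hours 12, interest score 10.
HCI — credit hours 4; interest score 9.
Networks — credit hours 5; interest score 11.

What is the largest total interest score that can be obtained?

This is a 0-1 knapsack instance.
Robotics + HCI + Networks: credit hours 13 + 4 + 5 = 22 ≤ 26, interest score 7 + 9 + 11 = 27.
Vision + HCI + Networks: credit hours 12 + 4 + 5 = 21 ≤ 26, interest score 10 + 9 + 11 = 30.
Best is Vision, HCI, and Networks with total interest score 30.

30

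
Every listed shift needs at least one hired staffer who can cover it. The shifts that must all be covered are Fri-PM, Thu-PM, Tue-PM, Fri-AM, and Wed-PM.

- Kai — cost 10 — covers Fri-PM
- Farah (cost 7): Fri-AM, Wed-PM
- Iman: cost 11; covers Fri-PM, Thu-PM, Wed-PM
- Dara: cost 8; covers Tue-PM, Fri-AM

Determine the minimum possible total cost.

The greedy cost-per-new-shift heuristic would pick Farah, Iman, and Dara for 26, but a cheaper cover exists.
Choose Iman and Dara: together they cover Fri-PM, Thu-PM, Tue-PM, Fri-AM, Wed-PM — every shift.
Total cost: 11 + 8 = 19.
No cover costs less than 19.

19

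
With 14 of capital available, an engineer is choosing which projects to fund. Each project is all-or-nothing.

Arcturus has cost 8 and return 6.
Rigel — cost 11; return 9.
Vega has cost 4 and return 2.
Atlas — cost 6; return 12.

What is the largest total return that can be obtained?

18

Allowing fractional choices, the relaxed optimum would be about 18.5, but projects are indivisible.
Vega + Atlas: cost 4 + 6 = 10 ≤ 14, return 2 + 12 = 14.
Atlas: cost 6 ≤ 14, return 12.
Arcturus + Atlas: cost 8 + 6 = 14 ≤ 14, return 6 + 12 = 18.
Best is Arcturus and Atlas with total return 18.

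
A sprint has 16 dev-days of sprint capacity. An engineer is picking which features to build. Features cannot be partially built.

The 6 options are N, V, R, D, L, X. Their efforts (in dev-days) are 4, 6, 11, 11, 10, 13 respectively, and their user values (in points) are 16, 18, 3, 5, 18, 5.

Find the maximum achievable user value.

36

Take V and L: effort 6 + 10 = 16 ≤ 16, user value 18 + 18 = 36.
No other feasible combination does better.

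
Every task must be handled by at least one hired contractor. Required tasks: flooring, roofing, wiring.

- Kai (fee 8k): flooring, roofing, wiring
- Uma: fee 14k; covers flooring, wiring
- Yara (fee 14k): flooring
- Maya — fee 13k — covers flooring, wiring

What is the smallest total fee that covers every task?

8

This is an integer covering problem.
Kai alone covers flooring, roofing, wiring — every task.
Total fee: 8.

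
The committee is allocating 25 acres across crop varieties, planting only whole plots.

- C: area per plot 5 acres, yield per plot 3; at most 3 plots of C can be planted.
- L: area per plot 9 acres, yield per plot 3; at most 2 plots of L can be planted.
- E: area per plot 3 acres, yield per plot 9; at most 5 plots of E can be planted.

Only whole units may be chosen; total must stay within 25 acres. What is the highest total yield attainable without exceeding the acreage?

51

Take 2×C and 5×E: area 25 ≤ 25, yield 2·3 + 5·9 = 51.
E has the best ratio (9/3) and is taken to its limit of 5; remaining capacity is filled optimally with the others.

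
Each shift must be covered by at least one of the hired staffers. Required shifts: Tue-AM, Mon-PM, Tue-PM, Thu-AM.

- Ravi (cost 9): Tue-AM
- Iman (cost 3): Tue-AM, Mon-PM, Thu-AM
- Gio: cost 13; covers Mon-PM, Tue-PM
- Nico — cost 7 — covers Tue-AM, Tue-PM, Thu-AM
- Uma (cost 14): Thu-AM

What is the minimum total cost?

10

This is a weighted set-cover instance.
Choose Iman and Nico: together they cover Tue-AM, Mon-PM, Tue-PM, Thu-AM — every shift.
Total cost: 3 + 7 = 10.
No cover costs less than 10.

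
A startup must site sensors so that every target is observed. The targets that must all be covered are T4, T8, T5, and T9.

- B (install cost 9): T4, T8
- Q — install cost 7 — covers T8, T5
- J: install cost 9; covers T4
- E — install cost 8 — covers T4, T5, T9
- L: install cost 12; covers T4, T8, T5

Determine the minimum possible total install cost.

15

Choose Q and E: together they cover T4, T8, T5, T9 — every target.
Total install cost: 7 + 8 = 15.
No cover costs less than 15.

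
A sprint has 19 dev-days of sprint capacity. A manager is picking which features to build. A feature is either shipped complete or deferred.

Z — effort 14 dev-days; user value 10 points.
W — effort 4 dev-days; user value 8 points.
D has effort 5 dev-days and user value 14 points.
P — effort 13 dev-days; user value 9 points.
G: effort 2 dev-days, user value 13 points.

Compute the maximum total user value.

Take W, D, and G: effort 4 + 5 + 2 = 11 ≤ 19, user value 8 + 14 + 13 = 35.
No other feasible combination does better.

35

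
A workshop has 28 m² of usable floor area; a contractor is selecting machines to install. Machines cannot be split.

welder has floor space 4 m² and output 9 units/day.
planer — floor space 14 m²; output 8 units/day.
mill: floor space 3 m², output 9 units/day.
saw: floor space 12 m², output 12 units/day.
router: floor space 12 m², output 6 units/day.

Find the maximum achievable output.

30

Allowing fractional choices, the relaxed optimum would be about 35.1, but machines are indivisible.
welder + mill + saw: floor space 4 + 3 + 12 = 19 ≤ 28, output 9 + 9 + 12 = 30.
welder + saw + router: floor space 4 + 12 + 12 = 28 ≤ 28, output 9 + 12 + 6 = 27.
mill + saw + router: floor space 3 + 12 + 12 = 27 ≤ 28, output 9 + 12 + 6 = 27.
Best is welder, mill, and saw with total output 30.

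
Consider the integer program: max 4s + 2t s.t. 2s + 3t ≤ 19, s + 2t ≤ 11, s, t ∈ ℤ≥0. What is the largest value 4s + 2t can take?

36

(s,t)=(9,0) is feasible, giving 36.
(s,t)=(8,1) is feasible, giving 34.
(s,t)=(8,0) is feasible, giving 32.
Maximum is 36 at (s,t)=(9,0).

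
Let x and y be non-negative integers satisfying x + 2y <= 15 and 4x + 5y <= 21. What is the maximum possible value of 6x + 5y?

The continuous relaxation peaks at (5.25, 0) with value 31.50; rounding to a feasible lattice point costs some objective.
(x,y)=(5,0) is feasible, giving 30.
(x,y)=(4,1) is feasible, giving 29.
Maximum is 30 at (x,y)=(5,0).

30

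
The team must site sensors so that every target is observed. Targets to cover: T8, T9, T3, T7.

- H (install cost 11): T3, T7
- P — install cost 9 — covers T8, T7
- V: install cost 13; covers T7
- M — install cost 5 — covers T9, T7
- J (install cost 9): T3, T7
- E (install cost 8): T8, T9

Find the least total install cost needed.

17

This is a weighted set-cover instance.
The greedy cost-per-new-target heuristic would pick M, E, and J for 22, but a cheaper cover exists.
Choose J and E: together they cover T8, T9, T3, T7 — every target.
Total install cost: 9 + 8 = 17.
No cover costs less than 17.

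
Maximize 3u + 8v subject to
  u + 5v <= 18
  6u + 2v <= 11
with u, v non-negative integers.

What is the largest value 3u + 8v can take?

24

(u,v)=(0,3) is feasible, giving 24.
(u,v)=(1,2) is feasible, giving 19.
Maximum is 24 at (u,v)=(0,3).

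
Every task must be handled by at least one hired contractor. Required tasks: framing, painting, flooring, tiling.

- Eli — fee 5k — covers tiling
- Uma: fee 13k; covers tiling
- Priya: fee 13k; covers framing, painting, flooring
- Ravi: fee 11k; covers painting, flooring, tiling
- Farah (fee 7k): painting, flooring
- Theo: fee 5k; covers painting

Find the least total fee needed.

18

This is an integer covering problem.
The greedy cost-per-new-task heuristic would pick Farah, Eli, and Priya for 25, but a cheaper cover exists.
Choose Eli and Priya: together they cover framing, painting, flooring, tiling — every task.
Total fee: 5 + 13 = 18.
No cover costs less than 18.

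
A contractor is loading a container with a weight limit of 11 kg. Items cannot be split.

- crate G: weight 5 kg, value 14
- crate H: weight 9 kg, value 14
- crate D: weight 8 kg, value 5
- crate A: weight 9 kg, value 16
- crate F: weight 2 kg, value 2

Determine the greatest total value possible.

18

Allowing fractional choices, the relaxed optimum would be about 24.7, but items are indivisible.
crate A + crate F: weight 9 + 2 = 11 ≤ 11, value 16 + 2 = 18.
crate G + crate F: weight 5 + 2 = 7 ≤ 11, value 14 + 2 = 16.
Best is crate A and crate F with total value 18.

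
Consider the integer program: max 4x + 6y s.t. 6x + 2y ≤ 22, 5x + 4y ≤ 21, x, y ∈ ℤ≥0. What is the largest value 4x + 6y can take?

30

The continuous relaxation peaks at (0, 5.25) with value 31.50; rounding to a feasible lattice point costs some objective.
(x,y)=(0,5): 6·0+2·5=10≤22, 5·0+4·5=20≤21, objective 30.
(x,y)=(1,4): 6·1+2·4=14≤22, 5·1+4·4=21≤21, objective 28.
(x,y)=(0,4): 6·0+2·4=8≤22, 5·0+4·4=16≤21, objective 24.
No feasible integer point exceeds 30.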